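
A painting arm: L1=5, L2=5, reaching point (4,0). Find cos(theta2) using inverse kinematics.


Given: L1 = 5, L2 = 5, target (x, y) = (4, 0)
Using cos(theta2) = (x^2 + y^2 - L1^2 - L2^2) / (2*L1*L2)
x^2 + y^2 = 4^2 + 0 = 16
L1^2 + L2^2 = 25 + 25 = 50
Numerator = 16 - 50 = -34
Denominator = 2*5*5 = 50
cos(theta2) = -34/50 = -17/25

-17/25


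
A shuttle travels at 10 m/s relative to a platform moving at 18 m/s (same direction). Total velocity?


Given: object velocity = 10 m/s, platform velocity = 18 m/s (same direction)
Using classical velocity addition: v_total = v_object + v_platform
v_total = 10 + 18
v_total = 28 m/s

28 m/s


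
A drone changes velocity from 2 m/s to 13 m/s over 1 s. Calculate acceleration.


Given: initial velocity v0 = 2 m/s, final velocity v = 13 m/s, time t = 1 s
Using a = (v - v0) / t
a = (13 - 2) / 1
a = 11 / 1
a = 11 m/s^2

11 m/s^2


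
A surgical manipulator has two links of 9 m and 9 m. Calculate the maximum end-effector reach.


Given: L1 = 9 m, L2 = 9 m
For a 2-link planar arm, max reach = L1 + L2 (fully extended)
Max reach = 9 + 9
Max reach = 18 m

18 m


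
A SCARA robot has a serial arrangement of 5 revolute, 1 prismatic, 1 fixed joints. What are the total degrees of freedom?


Given: serial robot with 5 revolute, 1 prismatic, 1 fixed joints
DOF contribution per joint type: revolute=1, prismatic=1, spherical=3, fixed=0
DOF = 5*1 + 1*1 + 1*0
DOF = 6

6


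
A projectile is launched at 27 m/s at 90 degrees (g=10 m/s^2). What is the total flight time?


Given: v0 = 27 m/s, theta = 90 deg, g = 10 m/s^2
sin(90) = 1
Using T = 2*v0*sin(theta) / g
T = 2*27*1 / 10
T = 54 / 10
T = 27/5 s

27/5 s


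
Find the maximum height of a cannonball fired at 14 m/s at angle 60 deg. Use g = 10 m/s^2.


Given: v0 = 14 m/s, theta = 60 deg, g = 10 m/s^2
sin^2(60) = 3/4
Using H = v0^2 * sin^2(theta) / (2*g)
H = 14^2 * 3/4 / (2*10)
H = 196 * 3/4 / 20
H = 147 / 20
H = 147/20 m

147/20 m


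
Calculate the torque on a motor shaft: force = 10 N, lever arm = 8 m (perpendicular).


Given: F = 10 N, r = 8 m, angle = 90 deg (perpendicular)
Using tau = F * r * sin(90)
sin(90) = 1
tau = 10 * 8 * 1
tau = 80 Nm

80 Nm


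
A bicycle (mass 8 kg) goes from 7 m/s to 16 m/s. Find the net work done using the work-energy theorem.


Given: m = 8 kg, v0 = 7 m/s, v = 16 m/s
Using W = (1/2)*m*(v^2 - v0^2)
v^2 = 16^2 = 256
v0^2 = 7^2 = 49
v^2 - v0^2 = 256 - 49 = 207
W = (1/2)*8*207 = 828 J

828 J


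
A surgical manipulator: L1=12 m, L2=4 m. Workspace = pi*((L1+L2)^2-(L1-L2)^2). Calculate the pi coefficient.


Given: L1 = 12, L2 = 4
(L1+L2)^2 = (16)^2 = 256
(L1-L2)^2 = (8)^2 = 64
Difference = 256 - 64 = 192
This equals 4*L1*L2 = 4*12*4 = 192
Workspace area = 192*pi

192


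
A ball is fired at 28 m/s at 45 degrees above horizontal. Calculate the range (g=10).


Given: v0 = 28 m/s, theta = 45 deg, g = 10 m/s^2
sin(2*45) = sin(90) = 1
Using R = v0^2 * sin(2*theta) / g
R = 28^2 * 1 / 10
R = 784 / 10
R = 392/5 m

392/5 m


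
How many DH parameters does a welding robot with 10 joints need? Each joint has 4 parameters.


Given: 10 joints, 4 DH parameters per joint (d, theta, a, alpha)
Total DH parameters = number_of_joints * 4
Total = 10 * 4
Total = 40

40


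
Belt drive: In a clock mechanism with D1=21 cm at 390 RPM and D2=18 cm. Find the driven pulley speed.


Given: D1 = 21 cm, w1 = 390 RPM, D2 = 18 cm
Using D1*w1 = D2*w2
w2 = D1*w1 / D2
w2 = 21*390 / 18
w2 = 8190 / 18
w2 = 455 RPM

455 RPM


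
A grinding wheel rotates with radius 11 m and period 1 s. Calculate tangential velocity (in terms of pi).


Given: radius r = 11 m, period T = 1 s
Using v = 2*pi*r / T
v = 2*pi*11 / 1
v = 22*pi / 1
v = 22*pi m/s

22*pi m/s


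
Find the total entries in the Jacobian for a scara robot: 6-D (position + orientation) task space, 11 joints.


Given: task space dimension = 6, joints = 11
Jacobian is a 6 x 11 matrix
Total entries = rows * columns
Total = 6 * 11
Total = 66

66


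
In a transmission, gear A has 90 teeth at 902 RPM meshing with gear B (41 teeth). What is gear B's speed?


Given: N1 = 90 teeth, w1 = 902 RPM, N2 = 41 teeth
Using N1*w1 = N2*w2
w2 = N1*w1 / N2
w2 = 90*902 / 41
w2 = 81180 / 41
w2 = 1980 RPM

1980 RPM


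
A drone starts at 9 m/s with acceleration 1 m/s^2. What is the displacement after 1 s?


Given: v0 = 9 m/s, a = 1 m/s^2, t = 1 s
Using s = v0*t + (1/2)*a*t^2
s = 9*1 + (1/2)*1*1^2
s = 9 + (1/2)*1
s = 9 + 1/2
s = 19/2

19/2 m


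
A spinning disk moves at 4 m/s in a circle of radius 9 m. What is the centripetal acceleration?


Given: v = 4 m/s, r = 9 m
Using a_c = v^2 / r
a_c = 4^2 / 9
a_c = 16 / 9
a_c = 16/9 m/s^2

16/9 m/s^2


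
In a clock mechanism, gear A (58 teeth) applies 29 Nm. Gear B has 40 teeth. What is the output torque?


Given: N1 = 58, N2 = 40, T1 = 29 Nm
Using T2/T1 = N2/N1
T2 = T1 * N2 / N1
T2 = 29 * 40 / 58
T2 = 1160 / 58
T2 = 20 Nm

20 Nm


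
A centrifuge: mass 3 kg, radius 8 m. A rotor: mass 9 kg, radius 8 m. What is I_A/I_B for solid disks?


Given: M1=3 kg, R1=8 m, M2=9 kg, R2=8 m
For a disk: I = (1/2)*M*R^2, so I_A/I_B = (M1*R1^2)/(M2*R2^2)
M1*R1^2 = 3*64 = 192
M2*R2^2 = 9*64 = 576
I_A/I_B = 192/576 = 1/3

1/3


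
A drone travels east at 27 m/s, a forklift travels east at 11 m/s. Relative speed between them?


Given: v_A = 27 m/s east, v_B = 11 m/s east
Both move in the same direction; relative speed = |v_A - v_B|
|27 - 11| = |16|
= 16 m/s

16 m/s


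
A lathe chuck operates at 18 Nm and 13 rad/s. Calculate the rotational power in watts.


Given: tau = 18 Nm, omega = 13 rad/s
Using P = tau * omega
P = 18 * 13
P = 234 W

234 W


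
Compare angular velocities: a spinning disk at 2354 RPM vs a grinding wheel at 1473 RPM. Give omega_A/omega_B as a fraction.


Given: RPM_A = 2354, RPM_B = 1473
omega = 2*pi*RPM/60, so omega_A/omega_B = RPM_A / RPM_B
omega_A/omega_B = 2354 / 1473
omega_A/omega_B = 2354/1473

2354/1473


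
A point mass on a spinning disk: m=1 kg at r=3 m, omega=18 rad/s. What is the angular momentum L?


Given: m = 1 kg, r = 3 m, omega = 18 rad/s
For a point mass: I = m*r^2
I = 1*3^2 = 1*9 = 9
L = I*omega = 9*18
L = 162 kg*m^2/s

162 kg*m^2/s


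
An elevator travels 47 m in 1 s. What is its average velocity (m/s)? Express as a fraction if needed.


Given: distance d = 47 m, time t = 1 s
Using v = d / t
v = 47 / 1
v = 47 m/s

47 m/s


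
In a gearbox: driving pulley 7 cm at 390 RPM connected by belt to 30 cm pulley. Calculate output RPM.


Given: D1 = 7 cm, w1 = 390 RPM, D2 = 30 cm
Using D1*w1 = D2*w2
w2 = D1*w1 / D2
w2 = 7*390 / 30
w2 = 2730 / 30
w2 = 91 RPM

91 RPM


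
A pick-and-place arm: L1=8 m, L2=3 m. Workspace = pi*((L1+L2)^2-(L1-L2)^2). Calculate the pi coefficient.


Given: L1 = 8, L2 = 3
(L1+L2)^2 = (11)^2 = 121
(L1-L2)^2 = (5)^2 = 25
Difference = 121 - 25 = 96
This equals 4*L1*L2 = 4*8*3 = 96
Workspace area = 96*pi

96


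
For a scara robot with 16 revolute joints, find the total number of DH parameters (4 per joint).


Given: 16 joints, 4 DH parameters per joint (d, theta, a, alpha)
Total DH parameters = number_of_joints * 4
Total = 16 * 4
Total = 64

64


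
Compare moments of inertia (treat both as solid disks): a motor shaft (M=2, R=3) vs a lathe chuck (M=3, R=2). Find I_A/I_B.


Given: M1=2 kg, R1=3 m, M2=3 kg, R2=2 m
For a disk: I = (1/2)*M*R^2, so I_A/I_B = (M1*R1^2)/(M2*R2^2)
M1*R1^2 = 2*9 = 18
M2*R2^2 = 3*4 = 12
I_A/I_B = 18/12 = 3/2

3/2


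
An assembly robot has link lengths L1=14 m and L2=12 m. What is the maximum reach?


Given: L1 = 14 m, L2 = 12 m
For a 2-link planar arm, max reach = L1 + L2 (fully extended)
Max reach = 14 + 12
Max reach = 26 m

26 m


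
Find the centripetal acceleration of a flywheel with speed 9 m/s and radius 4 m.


Given: v = 9 m/s, r = 4 m
Using a_c = v^2 / r
a_c = 9^2 / 4
a_c = 81 / 4
a_c = 81/4 m/s^2

81/4 m/s^2


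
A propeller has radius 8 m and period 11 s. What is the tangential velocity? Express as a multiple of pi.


Given: radius r = 8 m, period T = 11 s
Using v = 2*pi*r / T
v = 2*pi*8 / 11
v = 16*pi / 11
v = 16/11*pi m/s

16/11*pi m/s


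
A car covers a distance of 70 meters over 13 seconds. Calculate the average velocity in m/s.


Given: distance d = 70 m, time t = 13 s
Using v = d / t
v = 70 / 13
v = 70/13 m/s

70/13 m/s


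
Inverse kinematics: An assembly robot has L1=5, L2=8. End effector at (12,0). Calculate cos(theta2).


Given: L1 = 5, L2 = 8, target (x, y) = (12, 0)
Using cos(theta2) = (x^2 + y^2 - L1^2 - L2^2) / (2*L1*L2)
x^2 + y^2 = 12^2 + 0 = 144
L1^2 + L2^2 = 25 + 64 = 89
Numerator = 144 - 89 = 55
Denominator = 2*5*8 = 80
cos(theta2) = 55/80 = 11/16

11/16


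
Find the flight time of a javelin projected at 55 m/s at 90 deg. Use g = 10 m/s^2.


Given: v0 = 55 m/s, theta = 90 deg, g = 10 m/s^2
sin(90) = 1
Using T = 2*v0*sin(theta) / g
T = 2*55*1 / 10
T = 110 / 10
T = 11 s

11 s


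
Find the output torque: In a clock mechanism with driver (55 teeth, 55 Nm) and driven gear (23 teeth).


Given: N1 = 55, N2 = 23, T1 = 55 Nm
Using T2/T1 = N2/N1
T2 = T1 * N2 / N1
T2 = 55 * 23 / 55
T2 = 1265 / 55
T2 = 23 Nm

23 Nm


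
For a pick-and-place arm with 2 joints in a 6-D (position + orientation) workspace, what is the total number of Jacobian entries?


Given: task space dimension = 6, joints = 2
Jacobian is a 6 x 2 matrix
Total entries = rows * columns
Total = 6 * 2
Total = 12

12


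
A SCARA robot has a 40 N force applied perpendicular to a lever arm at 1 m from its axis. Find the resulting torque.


Given: F = 40 N, r = 1 m, angle = 90 deg (perpendicular)
Using tau = F * r * sin(90)
sin(90) = 1
tau = 40 * 1 * 1
tau = 40 Nm

40 Nm


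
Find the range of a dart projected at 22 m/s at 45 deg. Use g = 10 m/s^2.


Given: v0 = 22 m/s, theta = 45 deg, g = 10 m/s^2
sin(2*45) = sin(90) = 1
Using R = v0^2 * sin(2*theta) / g
R = 22^2 * 1 / 10
R = 484 / 10
R = 242/5 m

242/5 m


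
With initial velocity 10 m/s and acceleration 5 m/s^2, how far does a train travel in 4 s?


Given: v0 = 10 m/s, a = 5 m/s^2, t = 4 s
Using s = v0*t + (1/2)*a*t^2
s = 10*4 + (1/2)*5*4^2
s = 40 + (1/2)*80
s = 40 + 40
s = 80

80 m


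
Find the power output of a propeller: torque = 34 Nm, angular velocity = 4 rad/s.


Given: tau = 34 Nm, omega = 4 rad/s
Using P = tau * omega
P = 34 * 4
P = 136 W

136 W


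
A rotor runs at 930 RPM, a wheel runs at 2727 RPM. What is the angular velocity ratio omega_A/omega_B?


Given: RPM_A = 930, RPM_B = 2727
omega = 2*pi*RPM/60, so omega_A/omega_B = RPM_A / RPM_B
omega_A/omega_B = 930 / 2727
omega_A/omega_B = 310/909

310/909


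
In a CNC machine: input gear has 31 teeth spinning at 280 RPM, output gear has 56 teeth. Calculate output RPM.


Given: N1 = 31 teeth, w1 = 280 RPM, N2 = 56 teeth
Using N1*w1 = N2*w2
w2 = N1*w1 / N2
w2 = 31*280 / 56
w2 = 8680 / 56
w2 = 155 RPM

155 RPM


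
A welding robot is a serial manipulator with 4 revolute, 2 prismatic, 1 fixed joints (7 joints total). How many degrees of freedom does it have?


Given: serial robot with 4 revolute, 2 prismatic, 1 fixed joints
DOF contribution per joint type: revolute=1, prismatic=1, spherical=3, fixed=0
DOF = 4*1 + 2*1 + 1*0
DOF = 6

6


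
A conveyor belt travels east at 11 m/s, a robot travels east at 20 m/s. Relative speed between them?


Given: v_A = 11 m/s east, v_B = 20 m/s east
Both move in the same direction; relative speed = |v_A - v_B|
|11 - 20| = |-9|
= 9 m/s

9 m/s


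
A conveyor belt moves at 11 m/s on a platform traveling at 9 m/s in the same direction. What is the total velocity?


Given: object velocity = 11 m/s, platform velocity = 9 m/s (same direction)
Using classical velocity addition: v_total = v_object + v_platform
v_total = 11 + 9
v_total = 20 m/s

20 m/s


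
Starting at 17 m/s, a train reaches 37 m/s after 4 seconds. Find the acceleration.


Given: initial velocity v0 = 17 m/s, final velocity v = 37 m/s, time t = 4 s
Using a = (v - v0) / t
a = (37 - 17) / 4
a = 20 / 4
a = 5 m/s^2

5 m/s^2


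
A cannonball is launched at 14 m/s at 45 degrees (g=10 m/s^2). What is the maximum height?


Given: v0 = 14 m/s, theta = 45 deg, g = 10 m/s^2
sin^2(45) = 1/2
Using H = v0^2 * sin^2(theta) / (2*g)
H = 14^2 * 1/2 / (2*10)
H = 196 * 1/2 / 20
H = 98 / 20
H = 49/10 m

49/10 m


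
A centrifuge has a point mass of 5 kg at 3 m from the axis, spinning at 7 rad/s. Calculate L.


Given: m = 5 kg, r = 3 m, omega = 7 rad/s
For a point mass: I = m*r^2
I = 5*3^2 = 5*9 = 45
L = I*omega = 45*7
L = 315 kg*m^2/s

315 kg*m^2/s


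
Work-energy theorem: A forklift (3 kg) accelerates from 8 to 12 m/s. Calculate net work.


Given: m = 3 kg, v0 = 8 m/s, v = 12 m/s
Using W = (1/2)*m*(v^2 - v0^2)
v^2 = 12^2 = 144
v0^2 = 8^2 = 64
v^2 - v0^2 = 144 - 64 = 80
W = (1/2)*3*80 = 120 J

120 J


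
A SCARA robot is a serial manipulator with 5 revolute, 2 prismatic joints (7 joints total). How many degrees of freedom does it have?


Given: serial robot with 5 revolute, 2 prismatic joints
DOF contribution per joint type: revolute=1, prismatic=1, spherical=3, fixed=0
DOF = 5*1 + 2*1
DOF = 7

7


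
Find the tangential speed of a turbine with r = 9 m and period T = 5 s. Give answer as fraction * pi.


Given: radius r = 9 m, period T = 5 s
Using v = 2*pi*r / T
v = 2*pi*9 / 5
v = 18*pi / 5
v = 18/5*pi m/s

18/5*pi m/s


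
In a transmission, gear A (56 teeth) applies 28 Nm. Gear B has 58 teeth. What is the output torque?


Given: N1 = 56, N2 = 58, T1 = 28 Nm
Using T2/T1 = N2/N1
T2 = T1 * N2 / N1
T2 = 28 * 58 / 56
T2 = 1624 / 56
T2 = 29 Nm

29 Nm


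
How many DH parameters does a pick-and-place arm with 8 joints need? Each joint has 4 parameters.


Given: 8 joints, 4 DH parameters per joint (d, theta, a, alpha)
Total DH parameters = number_of_joints * 4
Total = 8 * 4
Total = 32

32


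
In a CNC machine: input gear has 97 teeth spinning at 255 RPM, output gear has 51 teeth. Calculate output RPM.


Given: N1 = 97 teeth, w1 = 255 RPM, N2 = 51 teeth
Using N1*w1 = N2*w2
w2 = N1*w1 / N2
w2 = 97*255 / 51
w2 = 24735 / 51
w2 = 485 RPM

485 RPM


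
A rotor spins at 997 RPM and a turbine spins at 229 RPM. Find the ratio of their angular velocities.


Given: RPM_A = 997, RPM_B = 229
omega = 2*pi*RPM/60, so omega_A/omega_B = RPM_A / RPM_B
omega_A/omega_B = 997 / 229
omega_A/omega_B = 997/229

997/229


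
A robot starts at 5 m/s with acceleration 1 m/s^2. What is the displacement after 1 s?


Given: v0 = 5 m/s, a = 1 m/s^2, t = 1 s
Using s = v0*t + (1/2)*a*t^2
s = 5*1 + (1/2)*1*1^2
s = 5 + (1/2)*1
s = 5 + 1/2
s = 11/2

11/2 m


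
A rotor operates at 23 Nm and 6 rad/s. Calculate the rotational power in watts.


Given: tau = 23 Nm, omega = 6 rad/s
Using P = tau * omega
P = 23 * 6
P = 138 W

138 W


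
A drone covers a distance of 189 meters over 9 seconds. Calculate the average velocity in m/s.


Given: distance d = 189 m, time t = 9 s
Using v = d / t
v = 189 / 9
v = 21 m/s

21 m/s


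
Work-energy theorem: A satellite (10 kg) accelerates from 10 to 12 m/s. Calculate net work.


Given: m = 10 kg, v0 = 10 m/s, v = 12 m/s
Using W = (1/2)*m*(v^2 - v0^2)
v^2 = 12^2 = 144
v0^2 = 10^2 = 100
v^2 - v0^2 = 144 - 100 = 44
W = (1/2)*10*44 = 220 J

220 J


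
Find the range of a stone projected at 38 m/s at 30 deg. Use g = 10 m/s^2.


Given: v0 = 38 m/s, theta = 30 deg, g = 10 m/s^2
sin(2*30) = sin(60) = sqrt(3)/2
Using R = v0^2 * sin(2*theta) / g
R = 38^2 * (sqrt(3)/2) / 10
R = 1444 * sqrt(3) / 20
R = 361/5*sqrt(3) m

361/5*sqrt(3) m


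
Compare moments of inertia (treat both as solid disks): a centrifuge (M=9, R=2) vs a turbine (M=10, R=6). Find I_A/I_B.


Given: M1=9 kg, R1=2 m, M2=10 kg, R2=6 m
For a disk: I = (1/2)*M*R^2, so I_A/I_B = (M1*R1^2)/(M2*R2^2)
M1*R1^2 = 9*4 = 36
M2*R2^2 = 10*36 = 360
I_A/I_B = 36/360 = 1/10

1/10


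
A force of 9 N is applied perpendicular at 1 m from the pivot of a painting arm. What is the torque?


Given: F = 9 N, r = 1 m, angle = 90 deg (perpendicular)
Using tau = F * r * sin(90)
sin(90) = 1
tau = 9 * 1 * 1
tau = 9 Nm

9 Nm


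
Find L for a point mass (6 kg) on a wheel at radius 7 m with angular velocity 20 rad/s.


Given: m = 6 kg, r = 7 m, omega = 20 rad/s
For a point mass: I = m*r^2
I = 6*7^2 = 6*49 = 294
L = I*omega = 294*20
L = 5880 kg*m^2/s

5880 kg*m^2/s


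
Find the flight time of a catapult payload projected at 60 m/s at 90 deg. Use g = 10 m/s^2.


Given: v0 = 60 m/s, theta = 90 deg, g = 10 m/s^2
sin(90) = 1
Using T = 2*v0*sin(theta) / g
T = 2*60*1 / 10
T = 120 / 10
T = 12 s

12 s


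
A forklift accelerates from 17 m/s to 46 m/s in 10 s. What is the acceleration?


Given: initial velocity v0 = 17 m/s, final velocity v = 46 m/s, time t = 10 s
Using a = (v - v0) / t
a = (46 - 17) / 10
a = 29 / 10
a = 29/10 m/s^2

29/10 m/s^2


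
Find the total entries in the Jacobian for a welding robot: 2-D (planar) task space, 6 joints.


Given: task space dimension = 2, joints = 6
Jacobian is a 2 x 6 matrix
Total entries = rows * columns
Total = 2 * 6
Total = 12

12


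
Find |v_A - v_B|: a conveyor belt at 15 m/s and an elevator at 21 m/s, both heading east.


Given: v_A = 15 m/s east, v_B = 21 m/s east
Both move in the same direction; relative speed = |v_A - v_B|
|15 - 21| = |-6|
= 6 m/s

6 m/s


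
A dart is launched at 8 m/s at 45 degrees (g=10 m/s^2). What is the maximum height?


Given: v0 = 8 m/s, theta = 45 deg, g = 10 m/s^2
sin^2(45) = 1/2
Using H = v0^2 * sin^2(theta) / (2*g)
H = 8^2 * 1/2 / (2*10)
H = 64 * 1/2 / 20
H = 32 / 20
H = 8/5 m

8/5 m


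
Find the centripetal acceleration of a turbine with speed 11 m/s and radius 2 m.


Given: v = 11 m/s, r = 2 m
Using a_c = v^2 / r
a_c = 11^2 / 2
a_c = 121 / 2
a_c = 121/2 m/s^2

121/2 m/s^2


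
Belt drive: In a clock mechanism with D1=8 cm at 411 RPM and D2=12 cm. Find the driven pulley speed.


Given: D1 = 8 cm, w1 = 411 RPM, D2 = 12 cm
Using D1*w1 = D2*w2
w2 = D1*w1 / D2
w2 = 8*411 / 12
w2 = 3288 / 12
w2 = 274 RPM

274 RPM


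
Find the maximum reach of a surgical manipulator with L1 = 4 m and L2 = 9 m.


Given: L1 = 4 m, L2 = 9 m
For a 2-link planar arm, max reach = L1 + L2 (fully extended)
Max reach = 4 + 9
Max reach = 13 m

13 m


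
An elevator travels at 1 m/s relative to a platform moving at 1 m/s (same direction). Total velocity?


Given: object velocity = 1 m/s, platform velocity = 1 m/s (same direction)
Using classical velocity addition: v_total = v_object + v_platform
v_total = 1 + 1
v_total = 2 m/s

2 m/s


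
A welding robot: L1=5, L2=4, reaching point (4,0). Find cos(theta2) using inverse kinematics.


Given: L1 = 5, L2 = 4, target (x, y) = (4, 0)
Using cos(theta2) = (x^2 + y^2 - L1^2 - L2^2) / (2*L1*L2)
x^2 + y^2 = 4^2 + 0 = 16
L1^2 + L2^2 = 25 + 16 = 41
Numerator = 16 - 41 = -25
Denominator = 2*5*4 = 40
cos(theta2) = -25/40 = -5/8

-5/8


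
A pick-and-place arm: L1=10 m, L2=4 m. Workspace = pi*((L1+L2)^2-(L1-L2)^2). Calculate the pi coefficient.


Given: L1 = 10, L2 = 4
(L1+L2)^2 = (14)^2 = 196
(L1-L2)^2 = (6)^2 = 36
Difference = 196 - 36 = 160
This equals 4*L1*L2 = 4*10*4 = 160
Workspace area = 160*pi

160


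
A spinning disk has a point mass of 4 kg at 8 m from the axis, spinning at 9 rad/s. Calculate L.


Given: m = 4 kg, r = 8 m, omega = 9 rad/s
For a point mass: I = m*r^2
I = 4*8^2 = 4*64 = 256
L = I*omega = 256*9
L = 2304 kg*m^2/s

2304 kg*m^2/s


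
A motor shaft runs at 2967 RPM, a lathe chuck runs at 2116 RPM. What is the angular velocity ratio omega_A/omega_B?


Given: RPM_A = 2967, RPM_B = 2116
omega = 2*pi*RPM/60, so omega_A/omega_B = RPM_A / RPM_B
omega_A/omega_B = 2967 / 2116
omega_A/omega_B = 129/92

129/92


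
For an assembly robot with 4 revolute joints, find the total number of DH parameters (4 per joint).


Given: 4 joints, 4 DH parameters per joint (d, theta, a, alpha)
Total DH parameters = number_of_joints * 4
Total = 4 * 4
Total = 16

16


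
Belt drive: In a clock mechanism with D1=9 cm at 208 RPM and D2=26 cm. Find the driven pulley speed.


Given: D1 = 9 cm, w1 = 208 RPM, D2 = 26 cm
Using D1*w1 = D2*w2
w2 = D1*w1 / D2
w2 = 9*208 / 26
w2 = 1872 / 26
w2 = 72 RPM

72 RPM


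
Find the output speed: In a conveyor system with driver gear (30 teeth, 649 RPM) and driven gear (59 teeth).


Given: N1 = 30 teeth, w1 = 649 RPM, N2 = 59 teeth
Using N1*w1 = N2*w2
w2 = N1*w1 / N2
w2 = 30*649 / 59
w2 = 19470 / 59
w2 = 330 RPM

330 RPM


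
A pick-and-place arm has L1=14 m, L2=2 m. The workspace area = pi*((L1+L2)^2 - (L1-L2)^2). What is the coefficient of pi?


Given: L1 = 14, L2 = 2
(L1+L2)^2 = (16)^2 = 256
(L1-L2)^2 = (12)^2 = 144
Difference = 256 - 144 = 112
This equals 4*L1*L2 = 4*14*2 = 112
Workspace area = 112*pi

112


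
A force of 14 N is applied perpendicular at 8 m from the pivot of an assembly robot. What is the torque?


Given: F = 14 N, r = 8 m, angle = 90 deg (perpendicular)
Using tau = F * r * sin(90)
sin(90) = 1
tau = 14 * 8 * 1
tau = 112 Nm

112 Nm


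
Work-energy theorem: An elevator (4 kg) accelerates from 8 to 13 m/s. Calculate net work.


Given: m = 4 kg, v0 = 8 m/s, v = 13 m/s
Using W = (1/2)*m*(v^2 - v0^2)
v^2 = 13^2 = 169
v0^2 = 8^2 = 64
v^2 - v0^2 = 169 - 64 = 105
W = (1/2)*4*105 = 210 J

210 J


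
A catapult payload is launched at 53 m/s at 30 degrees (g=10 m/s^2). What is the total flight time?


Given: v0 = 53 m/s, theta = 30 deg, g = 10 m/s^2
sin(30) = 1/2
Using T = 2*v0*sin(theta) / g
T = 2*53*1/2 / 10
T = 53 / 10
T = 53/10 s

53/10 s


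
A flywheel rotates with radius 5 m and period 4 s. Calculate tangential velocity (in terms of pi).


Given: radius r = 5 m, period T = 4 s
Using v = 2*pi*r / T
v = 2*pi*5 / 4
v = 10*pi / 4
v = 5/2*pi m/s

5/2*pi m/s


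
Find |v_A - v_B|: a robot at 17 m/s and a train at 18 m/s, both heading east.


Given: v_A = 17 m/s east, v_B = 18 m/s east
Both move in the same direction; relative speed = |v_A - v_B|
|17 - 18| = |-1|
= 1 m/s

1 m/s


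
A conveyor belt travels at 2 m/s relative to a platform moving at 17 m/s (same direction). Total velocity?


Given: object velocity = 2 m/s, platform velocity = 17 m/s (same direction)
Using classical velocity addition: v_total = v_object + v_platform
v_total = 2 + 17
v_total = 19 m/s

19 m/s


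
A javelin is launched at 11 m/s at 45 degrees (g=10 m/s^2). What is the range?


Given: v0 = 11 m/s, theta = 45 deg, g = 10 m/s^2
sin(2*45) = sin(90) = 1
Using R = v0^2 * sin(2*theta) / g
R = 11^2 * 1 / 10
R = 121 / 10
R = 121/10 m

121/10 m


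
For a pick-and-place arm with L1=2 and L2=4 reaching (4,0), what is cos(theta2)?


Given: L1 = 2, L2 = 4, target (x, y) = (4, 0)
Using cos(theta2) = (x^2 + y^2 - L1^2 - L2^2) / (2*L1*L2)
x^2 + y^2 = 4^2 + 0 = 16
L1^2 + L2^2 = 4 + 16 = 20
Numerator = 16 - 20 = -4
Denominator = 2*2*4 = 16
cos(theta2) = -4/16 = -1/4

-1/4


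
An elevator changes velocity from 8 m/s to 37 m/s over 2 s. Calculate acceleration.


Given: initial velocity v0 = 8 m/s, final velocity v = 37 m/s, time t = 2 s
Using a = (v - v0) / t
a = (37 - 8) / 2
a = 29 / 2
a = 29/2 m/s^2

29/2 m/s^2


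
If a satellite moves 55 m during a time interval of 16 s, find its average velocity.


Given: distance d = 55 m, time t = 16 s
Using v = d / t
v = 55 / 16
v = 55/16 m/s

55/16 m/s


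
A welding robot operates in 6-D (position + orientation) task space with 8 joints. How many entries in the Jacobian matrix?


Given: task space dimension = 6, joints = 8
Jacobian is a 6 x 8 matrix
Total entries = rows * columns
Total = 6 * 8
Total = 48

48


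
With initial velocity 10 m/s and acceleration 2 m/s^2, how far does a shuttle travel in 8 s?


Given: v0 = 10 m/s, a = 2 m/s^2, t = 8 s
Using s = v0*t + (1/2)*a*t^2
s = 10*8 + (1/2)*2*8^2
s = 80 + (1/2)*128
s = 80 + 64
s = 144

144 m


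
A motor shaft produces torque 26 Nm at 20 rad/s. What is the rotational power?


Given: tau = 26 Nm, omega = 20 rad/s
Using P = tau * omega
P = 26 * 20
P = 520 W

520 W


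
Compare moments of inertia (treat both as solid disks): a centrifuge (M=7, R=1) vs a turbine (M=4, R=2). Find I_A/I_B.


Given: M1=7 kg, R1=1 m, M2=4 kg, R2=2 m
For a disk: I = (1/2)*M*R^2, so I_A/I_B = (M1*R1^2)/(M2*R2^2)
M1*R1^2 = 7*1 = 7
M2*R2^2 = 4*4 = 16
I_A/I_B = 7/16 = 7/16

7/16


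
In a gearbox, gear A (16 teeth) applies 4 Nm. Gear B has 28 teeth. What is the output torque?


Given: N1 = 16, N2 = 28, T1 = 4 Nm
Using T2/T1 = N2/N1
T2 = T1 * N2 / N1
T2 = 4 * 28 / 16
T2 = 112 / 16
T2 = 7 Nm

7 Nm


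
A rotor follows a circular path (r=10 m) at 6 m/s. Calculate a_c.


Given: v = 6 m/s, r = 10 m
Using a_c = v^2 / r
a_c = 6^2 / 10
a_c = 36 / 10
a_c = 18/5 m/s^2

18/5 m/s^2


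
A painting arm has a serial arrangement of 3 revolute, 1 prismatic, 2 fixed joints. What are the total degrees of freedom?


Given: serial robot with 3 revolute, 1 prismatic, 2 fixed joints
DOF contribution per joint type: revolute=1, prismatic=1, spherical=3, fixed=0
DOF = 3*1 + 1*1 + 2*0
DOF = 4

4


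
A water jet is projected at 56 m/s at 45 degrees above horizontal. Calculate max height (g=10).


Given: v0 = 56 m/s, theta = 45 deg, g = 10 m/s^2
sin^2(45) = 1/2
Using H = v0^2 * sin^2(theta) / (2*g)
H = 56^2 * 1/2 / (2*10)
H = 3136 * 1/2 / 20
H = 1568 / 20
H = 392/5 m

392/5 m


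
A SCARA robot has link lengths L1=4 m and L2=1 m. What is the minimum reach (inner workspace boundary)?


Given: L1 = 4 m, L2 = 1 m
For a 2-link planar arm, min reach = |L1 - L2| (second link folded back)
Min reach = |4 - 1|
Min reach = 3 m

3 m


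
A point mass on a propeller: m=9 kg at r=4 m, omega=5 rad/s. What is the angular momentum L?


Given: m = 9 kg, r = 4 m, omega = 5 rad/s
For a point mass: I = m*r^2
I = 9*4^2 = 9*16 = 144
L = I*omega = 144*5
L = 720 kg*m^2/s

720 kg*m^2/s


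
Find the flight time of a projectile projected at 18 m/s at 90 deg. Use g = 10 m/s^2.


Given: v0 = 18 m/s, theta = 90 deg, g = 10 m/s^2
sin(90) = 1
Using T = 2*v0*sin(theta) / g
T = 2*18*1 / 10
T = 36 / 10
T = 18/5 s

18/5 s


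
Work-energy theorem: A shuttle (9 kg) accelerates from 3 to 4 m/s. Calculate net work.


Given: m = 9 kg, v0 = 3 m/s, v = 4 m/s
Using W = (1/2)*m*(v^2 - v0^2)
v^2 = 4^2 = 16
v0^2 = 3^2 = 9
v^2 - v0^2 = 16 - 9 = 7
W = (1/2)*9*7 = 63/2 J

63/2 J


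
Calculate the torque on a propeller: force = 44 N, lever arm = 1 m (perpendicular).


Given: F = 44 N, r = 1 m, angle = 90 deg (perpendicular)
Using tau = F * r * sin(90)
sin(90) = 1
tau = 44 * 1 * 1
tau = 44 Nm

44 Nm


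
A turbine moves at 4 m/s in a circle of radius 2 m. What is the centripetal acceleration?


Given: v = 4 m/s, r = 2 m
Using a_c = v^2 / r
a_c = 4^2 / 2
a_c = 16 / 2
a_c = 8 m/s^2

8 m/s^2


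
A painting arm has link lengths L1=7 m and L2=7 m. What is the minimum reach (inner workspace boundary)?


Given: L1 = 7 m, L2 = 7 m
For a 2-link planar arm, min reach = |L1 - L2| (second link folded back)
Min reach = |7 - 7|
Min reach = 0 m

0 m


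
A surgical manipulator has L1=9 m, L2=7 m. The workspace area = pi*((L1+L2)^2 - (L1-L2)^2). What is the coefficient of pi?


Given: L1 = 9, L2 = 7
(L1+L2)^2 = (16)^2 = 256
(L1-L2)^2 = (2)^2 = 4
Difference = 256 - 4 = 252
This equals 4*L1*L2 = 4*9*7 = 252
Workspace area = 252*pi

252


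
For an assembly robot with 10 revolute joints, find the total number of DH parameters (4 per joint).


Given: 10 joints, 4 DH parameters per joint (d, theta, a, alpha)
Total DH parameters = number_of_joints * 4
Total = 10 * 4
Total = 40

40


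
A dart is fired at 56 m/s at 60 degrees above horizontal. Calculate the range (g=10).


Given: v0 = 56 m/s, theta = 60 deg, g = 10 m/s^2
sin(2*60) = sin(120) = sqrt(3)/2
Using R = v0^2 * sin(2*theta) / g
R = 56^2 * (sqrt(3)/2) / 10
R = 3136 * sqrt(3) / 20
R = 784/5*sqrt(3) m

784/5*sqrt(3) m


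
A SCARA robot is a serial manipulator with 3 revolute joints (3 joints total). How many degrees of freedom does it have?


Given: serial robot with 3 revolute joints
DOF contribution per joint type: revolute=1, prismatic=1, spherical=3, fixed=0
DOF = 3*1
DOF = 3

3


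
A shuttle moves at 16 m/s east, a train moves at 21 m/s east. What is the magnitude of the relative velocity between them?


Given: v_A = 16 m/s east, v_B = 21 m/s east
Both move in the same direction; relative speed = |v_A - v_B|
|16 - 21| = |-5|
= 5 m/s

5 m/s


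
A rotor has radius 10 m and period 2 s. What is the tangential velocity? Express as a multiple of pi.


Given: radius r = 10 m, period T = 2 s
Using v = 2*pi*r / T
v = 2*pi*10 / 2
v = 20*pi / 2
v = 10*pi m/s

10*pi m/s


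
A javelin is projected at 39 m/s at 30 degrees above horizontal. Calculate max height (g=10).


Given: v0 = 39 m/s, theta = 30 deg, g = 10 m/s^2
sin^2(30) = 1/4
Using H = v0^2 * sin^2(theta) / (2*g)
H = 39^2 * 1/4 / (2*10)
H = 1521 * 1/4 / 20
H = 1521/4 / 20
H = 1521/80 m

1521/80 m


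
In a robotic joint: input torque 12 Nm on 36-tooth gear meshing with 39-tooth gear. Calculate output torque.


Given: N1 = 36, N2 = 39, T1 = 12 Nm
Using T2/T1 = N2/N1
T2 = T1 * N2 / N1
T2 = 12 * 39 / 36
T2 = 468 / 36
T2 = 13 Nm

13 Nm


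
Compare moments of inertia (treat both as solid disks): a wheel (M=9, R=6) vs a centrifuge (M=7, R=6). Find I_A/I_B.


Given: M1=9 kg, R1=6 m, M2=7 kg, R2=6 m
For a disk: I = (1/2)*M*R^2, so I_A/I_B = (M1*R1^2)/(M2*R2^2)
M1*R1^2 = 9*36 = 324
M2*R2^2 = 7*36 = 252
I_A/I_B = 324/252 = 9/7

9/7


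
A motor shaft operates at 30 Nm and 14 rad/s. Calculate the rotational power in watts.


Given: tau = 30 Nm, omega = 14 rad/s
Using P = tau * omega
P = 30 * 14
P = 420 W

420 W


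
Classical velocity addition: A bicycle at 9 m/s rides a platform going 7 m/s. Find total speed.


Given: object velocity = 9 m/s, platform velocity = 7 m/s (same direction)
Using classical velocity addition: v_total = v_object + v_platform
v_total = 9 + 7
v_total = 16 m/s

16 m/s


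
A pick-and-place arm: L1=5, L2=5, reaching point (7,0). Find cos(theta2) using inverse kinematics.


Given: L1 = 5, L2 = 5, target (x, y) = (7, 0)
Using cos(theta2) = (x^2 + y^2 - L1^2 - L2^2) / (2*L1*L2)
x^2 + y^2 = 7^2 + 0 = 49
L1^2 + L2^2 = 25 + 25 = 50
Numerator = 49 - 50 = -1
Denominator = 2*5*5 = 50
cos(theta2) = -1/50 = -1/50

-1/50


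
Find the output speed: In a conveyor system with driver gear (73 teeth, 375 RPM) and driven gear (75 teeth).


Given: N1 = 73 teeth, w1 = 375 RPM, N2 = 75 teeth
Using N1*w1 = N2*w2
w2 = N1*w1 / N2
w2 = 73*375 / 75
w2 = 27375 / 75
w2 = 365 RPM

365 RPM


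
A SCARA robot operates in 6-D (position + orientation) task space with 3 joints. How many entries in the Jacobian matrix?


Given: task space dimension = 6, joints = 3
Jacobian is a 6 x 3 matrix
Total entries = rows * columns
Total = 6 * 3
Total = 18

18


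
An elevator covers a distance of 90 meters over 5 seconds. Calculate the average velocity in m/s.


Given: distance d = 90 m, time t = 5 s
Using v = d / t
v = 90 / 5
v = 18 m/s

18 m/s


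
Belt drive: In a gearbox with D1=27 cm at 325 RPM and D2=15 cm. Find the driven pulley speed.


Given: D1 = 27 cm, w1 = 325 RPM, D2 = 15 cm
Using D1*w1 = D2*w2
w2 = D1*w1 / D2
w2 = 27*325 / 15
w2 = 8775 / 15
w2 = 585 RPM

585 RPM


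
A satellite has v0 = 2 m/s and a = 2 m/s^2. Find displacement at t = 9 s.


Given: v0 = 2 m/s, a = 2 m/s^2, t = 9 s
Using s = v0*t + (1/2)*a*t^2
s = 2*9 + (1/2)*2*9^2
s = 18 + (1/2)*162
s = 18 + 81
s = 99

99 m


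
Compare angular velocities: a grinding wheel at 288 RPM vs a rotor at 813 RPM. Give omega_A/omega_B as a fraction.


Given: RPM_A = 288, RPM_B = 813
omega = 2*pi*RPM/60, so omega_A/omega_B = RPM_A / RPM_B
omega_A/omega_B = 288 / 813
omega_A/omega_B = 96/271

96/271


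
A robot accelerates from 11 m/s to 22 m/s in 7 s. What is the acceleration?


Given: initial velocity v0 = 11 m/s, final velocity v = 22 m/s, time t = 7 s
Using a = (v - v0) / t
a = (22 - 11) / 7
a = 11 / 7
a = 11/7 m/s^2

11/7 m/s^2


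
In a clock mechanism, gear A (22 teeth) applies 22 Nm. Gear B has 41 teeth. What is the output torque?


Given: N1 = 22, N2 = 41, T1 = 22 Nm
Using T2/T1 = N2/N1
T2 = T1 * N2 / N1
T2 = 22 * 41 / 22
T2 = 902 / 22
T2 = 41 Nm

41 Nm


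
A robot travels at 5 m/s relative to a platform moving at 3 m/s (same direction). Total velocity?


Given: object velocity = 5 m/s, platform velocity = 3 m/s (same direction)
Using classical velocity addition: v_total = v_object + v_platform
v_total = 5 + 3
v_total = 8 m/s

8 m/s


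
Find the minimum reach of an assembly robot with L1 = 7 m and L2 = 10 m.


Given: L1 = 7 m, L2 = 10 m
For a 2-link planar arm, min reach = |L1 - L2| (second link folded back)
Min reach = |7 - 10|
Min reach = 3 m

3 m


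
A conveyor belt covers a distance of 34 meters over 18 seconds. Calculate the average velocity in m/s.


Given: distance d = 34 m, time t = 18 s
Using v = d / t
v = 34 / 18
v = 17/9 m/s

17/9 m/s


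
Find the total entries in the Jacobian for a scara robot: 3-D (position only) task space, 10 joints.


Given: task space dimension = 3, joints = 10
Jacobian is a 3 x 10 matrix
Total entries = rows * columns
Total = 3 * 10
Total = 30

30


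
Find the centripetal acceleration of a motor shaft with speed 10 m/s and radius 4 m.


Given: v = 10 m/s, r = 4 m
Using a_c = v^2 / r
a_c = 10^2 / 4
a_c = 100 / 4
a_c = 25 m/s^2

25 m/s^2


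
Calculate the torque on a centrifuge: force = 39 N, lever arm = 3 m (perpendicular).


Given: F = 39 N, r = 3 m, angle = 90 deg (perpendicular)
Using tau = F * r * sin(90)
sin(90) = 1
tau = 39 * 3 * 1
tau = 117 Nm

117 Nm


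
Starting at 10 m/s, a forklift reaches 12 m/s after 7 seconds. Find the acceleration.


Given: initial velocity v0 = 10 m/s, final velocity v = 12 m/s, time t = 7 s
Using a = (v - v0) / t
a = (12 - 10) / 7
a = 2 / 7
a = 2/7 m/s^2

2/7 m/s^2


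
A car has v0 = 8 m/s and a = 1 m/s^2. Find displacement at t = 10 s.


Given: v0 = 8 m/s, a = 1 m/s^2, t = 10 s
Using s = v0*t + (1/2)*a*t^2
s = 8*10 + (1/2)*1*10^2
s = 80 + (1/2)*100
s = 80 + 50
s = 130

130 m


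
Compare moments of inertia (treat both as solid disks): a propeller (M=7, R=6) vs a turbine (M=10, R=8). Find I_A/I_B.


Given: M1=7 kg, R1=6 m, M2=10 kg, R2=8 m
For a disk: I = (1/2)*M*R^2, so I_A/I_B = (M1*R1^2)/(M2*R2^2)
M1*R1^2 = 7*36 = 252
M2*R2^2 = 10*64 = 640
I_A/I_B = 252/640 = 63/160

63/160


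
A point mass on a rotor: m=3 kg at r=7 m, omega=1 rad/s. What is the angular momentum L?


Given: m = 3 kg, r = 7 m, omega = 1 rad/s
For a point mass: I = m*r^2
I = 3*7^2 = 3*49 = 147
L = I*omega = 147*1
L = 147 kg*m^2/s

147 kg*m^2/s


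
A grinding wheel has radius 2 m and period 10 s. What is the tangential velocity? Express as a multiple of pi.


Given: radius r = 2 m, period T = 10 s
Using v = 2*pi*r / T
v = 2*pi*2 / 10
v = 4*pi / 10
v = 2/5*pi m/s

2/5*pi m/s


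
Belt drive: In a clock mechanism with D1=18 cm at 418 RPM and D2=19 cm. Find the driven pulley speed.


Given: D1 = 18 cm, w1 = 418 RPM, D2 = 19 cm
Using D1*w1 = D2*w2
w2 = D1*w1 / D2
w2 = 18*418 / 19
w2 = 7524 / 19
w2 = 396 RPM

396 RPM


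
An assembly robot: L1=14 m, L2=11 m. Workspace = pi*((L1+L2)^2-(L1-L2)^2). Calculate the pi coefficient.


Given: L1 = 14, L2 = 11
(L1+L2)^2 = (25)^2 = 625
(L1-L2)^2 = (3)^2 = 9
Difference = 625 - 9 = 616
This equals 4*L1*L2 = 4*14*11 = 616
Workspace area = 616*pi

616


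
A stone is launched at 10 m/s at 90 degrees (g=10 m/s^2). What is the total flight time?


Given: v0 = 10 m/s, theta = 90 deg, g = 10 m/s^2
sin(90) = 1
Using T = 2*v0*sin(theta) / g
T = 2*10*1 / 10
T = 20 / 10
T = 2 s

2 s


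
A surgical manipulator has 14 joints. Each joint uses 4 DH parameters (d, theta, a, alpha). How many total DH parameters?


Given: 14 joints, 4 DH parameters per joint (d, theta, a, alpha)
Total DH parameters = number_of_joints * 4
Total = 14 * 4
Total = 56

56


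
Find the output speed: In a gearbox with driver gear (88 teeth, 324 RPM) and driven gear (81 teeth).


Given: N1 = 88 teeth, w1 = 324 RPM, N2 = 81 teeth
Using N1*w1 = N2*w2
w2 = N1*w1 / N2
w2 = 88*324 / 81
w2 = 28512 / 81
w2 = 352 RPM

352 RPM


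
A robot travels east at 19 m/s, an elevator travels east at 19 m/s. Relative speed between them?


Given: v_A = 19 m/s east, v_B = 19 m/s east
Both move in the same direction; relative speed = |v_A - v_B|
|19 - 19| = |0|
= 0 m/s

0 m/s


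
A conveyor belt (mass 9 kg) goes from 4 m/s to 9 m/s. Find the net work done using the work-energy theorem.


Given: m = 9 kg, v0 = 4 m/s, v = 9 m/s
Using W = (1/2)*m*(v^2 - v0^2)
v^2 = 9^2 = 81
v0^2 = 4^2 = 16
v^2 - v0^2 = 81 - 16 = 65
W = (1/2)*9*65 = 585/2 J

585/2 J


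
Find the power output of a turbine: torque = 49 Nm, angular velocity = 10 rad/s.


Given: tau = 49 Nm, omega = 10 rad/s
Using P = tau * omega
P = 49 * 10
P = 490 W

490 W


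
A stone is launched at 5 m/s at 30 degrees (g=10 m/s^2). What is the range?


Given: v0 = 5 m/s, theta = 30 deg, g = 10 m/s^2
sin(2*30) = sin(60) = sqrt(3)/2
Using R = v0^2 * sin(2*theta) / g
R = 5^2 * (sqrt(3)/2) / 10
R = 25 * sqrt(3) / 20
R = 5/4*sqrt(3) m

5/4*sqrt(3) m


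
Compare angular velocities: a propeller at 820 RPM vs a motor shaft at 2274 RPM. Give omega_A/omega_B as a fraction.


Given: RPM_A = 820, RPM_B = 2274
omega = 2*pi*RPM/60, so omega_A/omega_B = RPM_A / RPM_B
omega_A/omega_B = 820 / 2274
omega_A/omega_B = 410/1137

410/1137


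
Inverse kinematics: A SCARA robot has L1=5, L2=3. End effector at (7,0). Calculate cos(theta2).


Given: L1 = 5, L2 = 3, target (x, y) = (7, 0)
Using cos(theta2) = (x^2 + y^2 - L1^2 - L2^2) / (2*L1*L2)
x^2 + y^2 = 7^2 + 0 = 49
L1^2 + L2^2 = 25 + 9 = 34
Numerator = 49 - 34 = 15
Denominator = 2*5*3 = 30
cos(theta2) = 15/30 = 1/2

1/2


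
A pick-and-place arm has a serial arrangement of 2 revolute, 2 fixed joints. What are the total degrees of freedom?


Given: serial robot with 2 revolute, 2 fixed joints
DOF contribution per joint type: revolute=1, prismatic=1, spherical=3, fixed=0
DOF = 2*1 + 2*0
DOF = 2

2


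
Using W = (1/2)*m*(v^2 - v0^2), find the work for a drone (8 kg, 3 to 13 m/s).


Given: m = 8 kg, v0 = 3 m/s, v = 13 m/s
Using W = (1/2)*m*(v^2 - v0^2)
v^2 = 13^2 = 169
v0^2 = 3^2 = 9
v^2 - v0^2 = 169 - 9 = 160
W = (1/2)*8*160 = 640 J

640 J


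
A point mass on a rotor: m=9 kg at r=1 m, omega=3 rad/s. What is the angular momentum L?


Given: m = 9 kg, r = 1 m, omega = 3 rad/s
For a point mass: I = m*r^2
I = 9*1^2 = 9*1 = 9
L = I*omega = 9*3
L = 27 kg*m^2/s

27 kg*m^2/s


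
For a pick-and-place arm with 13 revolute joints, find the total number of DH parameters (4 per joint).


Given: 13 joints, 4 DH parameters per joint (d, theta, a, alpha)
Total DH parameters = number_of_joints * 4
Total = 13 * 4
Total = 52

52


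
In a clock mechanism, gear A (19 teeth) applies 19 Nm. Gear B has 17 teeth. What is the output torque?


Given: N1 = 19, N2 = 17, T1 = 19 Nm
Using T2/T1 = N2/N1
T2 = T1 * N2 / N1
T2 = 19 * 17 / 19
T2 = 323 / 19
T2 = 17 Nm

17 Nm


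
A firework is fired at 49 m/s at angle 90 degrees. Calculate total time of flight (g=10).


Given: v0 = 49 m/s, theta = 90 deg, g = 10 m/s^2
sin(90) = 1
Using T = 2*v0*sin(theta) / g
T = 2*49*1 / 10
T = 98 / 10
T = 49/5 s

49/5 s


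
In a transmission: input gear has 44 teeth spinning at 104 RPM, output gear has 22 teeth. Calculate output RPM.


Given: N1 = 44 teeth, w1 = 104 RPM, N2 = 22 teeth
Using N1*w1 = N2*w2
w2 = N1*w1 / N2
w2 = 44*104 / 22
w2 = 4576 / 22
w2 = 208 RPM

208 RPM


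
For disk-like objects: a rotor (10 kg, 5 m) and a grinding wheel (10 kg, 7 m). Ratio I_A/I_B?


Given: M1=10 kg, R1=5 m, M2=10 kg, R2=7 m
For a disk: I = (1/2)*M*R^2, so I_A/I_B = (M1*R1^2)/(M2*R2^2)
M1*R1^2 = 10*25 = 250
M2*R2^2 = 10*49 = 490
I_A/I_B = 250/490 = 25/49

25/49
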